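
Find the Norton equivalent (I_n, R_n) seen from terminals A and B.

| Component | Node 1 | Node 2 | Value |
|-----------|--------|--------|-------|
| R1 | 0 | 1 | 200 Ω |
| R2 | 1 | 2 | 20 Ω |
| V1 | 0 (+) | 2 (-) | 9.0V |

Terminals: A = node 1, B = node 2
Find the Thévenin equivalent first; then I_n = V_th/R_th and R_n = R_th.
Step 1 — V_th is the open-circuit voltage V_A - V_B (nothing connected across the terminals).
Nodal analysis, taking node 2 as the 0 V reference.
Source V1 fixes V_0 = 9 V.
KCL at each unknown node (sum of currents leaving = 0; resistances in Ω):
  Node 1: (V_1 - 9)/200 + (V_1 - 0)/20 = 0
Collecting terms: 0.055 × V_1 = 0.045  =>  V_1 = 0.8182 V
V_th = V_1 - V_2 = 0.8182 - 0 = 0.8182 V
Step 2 — R_th: zero the source — replace V1 by a short circuit (node 2 merges into node 0) — and find the resistance seen between A (node 1) and B (node 0).
Reduce the network between node 1 (A) and node 0 (B) by series/parallel combination:
  Rp1 = R1 ‖ R2 (parallel, both between nodes 0 and 1) = 1/(1/200 + 1/20) = 18.18 Ω
R_th = 18.18 Ω
I_n = V_th/R_th = 0.8182/18.18 = 0.045 A, and R_n = R_th = 18.18 Ω

Final answer: I_n = 0.045 A, R_n = 18.18 Ω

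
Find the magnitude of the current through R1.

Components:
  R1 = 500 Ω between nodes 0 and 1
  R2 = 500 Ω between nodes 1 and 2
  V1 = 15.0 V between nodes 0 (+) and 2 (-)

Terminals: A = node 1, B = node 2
Nodal analysis, taking node 2 as the 0 V reference.
Source V1 fixes V_0 = 15 V.
KCL at each unknown node (sum of currents leaving = 0; resistances in Ω):
  Node 1: (V_1 - 15)/500 + (V_1 - 0)/500 = 0
Collecting terms: 0.004 × V_1 = 0.03  =>  V_1 = 7.5 V
I_R1 = (V_0 - V_1)/R1 = (15 - 7.5)/500 = 0.015 A
|I_R1| = 0.015 A

Final answer: |I_R1| = 0.015 A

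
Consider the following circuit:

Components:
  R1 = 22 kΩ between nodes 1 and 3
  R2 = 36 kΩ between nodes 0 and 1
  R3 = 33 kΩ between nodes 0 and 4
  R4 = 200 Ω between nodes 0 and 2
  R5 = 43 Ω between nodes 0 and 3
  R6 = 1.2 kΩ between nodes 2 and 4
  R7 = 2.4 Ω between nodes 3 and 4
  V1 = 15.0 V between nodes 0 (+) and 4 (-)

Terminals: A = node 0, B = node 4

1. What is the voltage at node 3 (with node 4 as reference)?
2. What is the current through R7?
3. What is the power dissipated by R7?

Nodal analysis, taking node 4 as the 0 V reference.
Source V1 fixes V_0 = 15 V.
KCL at each unknown node (sum of currents leaving = 0; resistances in Ω):
  Node 1: (V_1 - V_3)/22000 + (V_1 - 15)/36000 = 0
  Node 2: (V_2 - 15)/200 + (V_2 - 0)/1200 = 0
  Node 3: (V_3 - V_1)/22000 + (V_3 - 15)/43 + (V_3 - 0)/2.4 = 0
Collecting terms (coefficients in siemens):
  0.00007323·V_1 - 0.00004545·V_3 = 0.0004167
  0.005833·V_2 = 0.075
  0.44·V_3 - 0.00004545·V_1 = 0.3488
Solving these 3 simultaneous equations (Gaussian elimination) gives:
  V_1 = 6.182 V, V_2 = 12.86 V, V_3 = 0.7935 V
Part 1:
  Read off the nodal solution: V_3 = 0.7935 V
Part 2:
  I_R7 = (V_3 - V_4)/R7 = (0.7935 - 0)/2.4 = 0.3306 A
  Magnitude: I_R7 = 0.3306 A
Part 3:
  I_R7 = (V_3 - V_4)/R7 = (0.7935 - 0)/2.4 = 0.3306 A
  P_R7 = I_R7² × R7 = (0.3306)² × 2.4 = 0.2624 W

Final answers:
1. V_3 = 0.7935 V
2. I_R7 = 0.3306 A
3. P_R7 = 0.2624 W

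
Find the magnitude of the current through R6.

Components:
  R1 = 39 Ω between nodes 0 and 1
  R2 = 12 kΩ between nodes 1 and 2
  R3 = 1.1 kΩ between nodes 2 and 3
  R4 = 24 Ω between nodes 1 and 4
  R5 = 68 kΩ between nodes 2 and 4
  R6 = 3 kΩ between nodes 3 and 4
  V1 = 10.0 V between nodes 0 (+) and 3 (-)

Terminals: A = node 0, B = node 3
Nodal analysis, taking node 3 as the 0 V reference.
Source V1 fixes V_0 = 10 V.
KCL at each unknown node (sum of currents leaving = 0; resistances in Ω):
  Node 1: (V_1 - 10)/39 + (V_1 - V_2)/12000 + (V_1 - V_4)/24 = 0
  Node 2: (V_2 - V_1)/12000 + (V_2 - 0)/1100 + (V_2 - V_4)/68000 = 0
  Node 4: (V_4 - V_1)/24 + (V_4 - V_2)/68000 + (V_4 - 0)/3000 = 0
Collecting terms (coefficients in siemens):
  0.06739·V_1 - 0.00008333·V_2 - 0.04167·V_4 = 0.2564
  0.001007·V_2 - 0.00008333·V_1 - 0.00001471·V_4 = 0
  0.04201·V_4 - 0.04167·V_1 - 0.00001471·V_2 = 0
Solving these 3 simultaneous equations (Gaussian elimination) gives:
  V_1 = 9.839 V, V_2 = 0.9566 V, V_4 = 9.758 V
I_R6 = (V_3 - V_4)/R6 = (0 - 9.758)/3000 = -0.003253 A
|I_R6| = 0.003253 A

Final answer: |I_R6| = 0.003253 A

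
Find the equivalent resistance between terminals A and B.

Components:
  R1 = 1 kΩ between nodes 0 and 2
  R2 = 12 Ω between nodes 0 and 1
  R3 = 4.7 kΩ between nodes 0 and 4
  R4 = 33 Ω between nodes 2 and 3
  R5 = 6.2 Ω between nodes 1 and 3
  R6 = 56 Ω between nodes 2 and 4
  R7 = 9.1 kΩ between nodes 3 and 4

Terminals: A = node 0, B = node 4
The network is not a plain series/parallel combination. Inject a 1 A test current into terminal A (node 0) and return it from terminal B (node 4); then R_eq = V_A / (1 A).
Nodal analysis, taking node 4 as the 0 V reference.
Current source I_test pushes 1 A into node 0 and draws it out of node 4.
KCL at each unknown node (sum of currents leaving = 0; resistances in Ω):
  Node 0: (V_0 - V_2)/1000 + (V_0 - V_1)/12 + (V_0 - 0)/4700 - 1 = 0
  Node 1: (V_1 - V_0)/12 + (V_1 - V_3)/6.2 = 0
  Node 2: (V_2 - V_0)/1000 + (V_2 - V_3)/33 + (V_2 - 0)/56 = 0
  Node 3: (V_3 - V_1)/6.2 + (V_3 - V_2)/33 + (V_3 - 0)/9100 = 0
Collecting terms (coefficients in siemens):
  0.08455·V_0 - 0.08333·V_1 - 0.001·V_2 = 1
  0.2446·V_1 - 0.08333·V_0 - 0.1613·V_3 = 0
  0.04916·V_2 - 0.001·V_0 - 0.0303·V_3 = 0
  0.1917·V_3 - 0.1613·V_1 - 0.0303·V_2 = 0
Solving these 4 simultaneous equations (Gaussian elimination) gives:
  V_0 = 101.6 V, V_1 = 90.46 V, V_2 = 54.27 V, V_3 = 84.68 V
R_eq = V_0 / 1 A = 101.6 Ω

Final answer: 101.6 Ω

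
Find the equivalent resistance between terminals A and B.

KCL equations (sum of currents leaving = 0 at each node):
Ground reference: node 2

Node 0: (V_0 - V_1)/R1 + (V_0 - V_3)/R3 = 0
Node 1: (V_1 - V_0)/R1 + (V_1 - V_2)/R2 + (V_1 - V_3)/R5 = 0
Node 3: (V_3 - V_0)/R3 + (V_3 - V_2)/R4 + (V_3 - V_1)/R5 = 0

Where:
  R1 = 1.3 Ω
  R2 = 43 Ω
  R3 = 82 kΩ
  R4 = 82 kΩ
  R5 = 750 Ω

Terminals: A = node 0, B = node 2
The network is not a plain series/parallel combination. Inject a 1 A test current into terminal A (node 0) and return it from terminal B (node 2); then R_eq = V_A / (1 A).
Nodal analysis, taking node 2 as the 0 V reference.
Current source I_test pushes 1 A into node 0 and draws it out of node 2.
KCL at each unknown node (sum of currents leaving = 0; resistances in Ω):
  Node 0: (V_0 - V_1)/1.3 + (V_0 - V_3)/82000 - 1 = 0
  Node 1: (V_1 - V_0)/1.3 + (V_1 - 0)/43 + (V_1 - V_3)/750 = 0
  Node 3: (V_3 - V_0)/82000 + (V_3 - V_1)/750 + (V_3 - 0)/82000 = 0
Collecting terms (coefficients in siemens):
  0.7692·V_0 - 0.7692·V_1 - 0.0000122·V_3 = 1
  0.7938·V_1 - 0.7692·V_0 - 0.001333·V_3 = 0
  0.001358·V_3 - 0.0000122·V_0 - 0.001333·V_1 = 0
Solving these 3 simultaneous equations (Gaussian elimination) gives:
  V_0 = 44.28 V, V_1 = 42.98 V, V_3 = 42.6 V
R_eq = V_0 / 1 A = 44.28 Ω

Final answer: 44.28 Ω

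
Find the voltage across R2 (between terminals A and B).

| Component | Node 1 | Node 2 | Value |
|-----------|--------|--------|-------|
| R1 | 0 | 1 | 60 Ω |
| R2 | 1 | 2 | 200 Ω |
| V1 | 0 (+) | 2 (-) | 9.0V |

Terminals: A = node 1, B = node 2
R1 and R2 are in series across V1 (node 0 → node 1 → node 2), and the output A–B is taken across R2, so this is a voltage divider.
Series current: I = V1/(R1 + R2) = 9/(60 + 200) = 9/260 = 0.03462 A
V_R2 = I × R2 = V1 × R2/(R1 + R2) = 9 × 200/260 = 6.923 V

Final answer: 6.923 V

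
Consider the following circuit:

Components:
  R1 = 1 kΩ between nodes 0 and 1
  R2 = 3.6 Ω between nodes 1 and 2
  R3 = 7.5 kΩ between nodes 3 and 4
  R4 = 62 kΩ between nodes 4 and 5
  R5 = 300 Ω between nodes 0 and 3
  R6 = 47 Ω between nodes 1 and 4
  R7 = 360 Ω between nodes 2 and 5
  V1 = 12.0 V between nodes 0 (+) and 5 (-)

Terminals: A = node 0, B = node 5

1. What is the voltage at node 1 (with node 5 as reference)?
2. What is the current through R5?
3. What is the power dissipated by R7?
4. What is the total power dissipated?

Nodal analysis, taking node 5 as the 0 V reference.
Source V1 fixes V_0 = 12 V.
KCL at each unknown node (sum of currents leaving = 0; resistances in Ω):
  Node 1: (V_1 - 12)/1000 + (V_1 - V_2)/3.6 + (V_1 - V_4)/47 = 0
  Node 2: (V_2 - V_1)/3.6 + (V_2 - 0)/360 = 0
  Node 3: (V_3 - V_4)/7500 + (V_3 - 12)/300 = 0
  Node 4: (V_4 - V_3)/7500 + (V_4 - 0)/62000 + (V_4 - V_1)/47 = 0
Collecting terms (coefficients in siemens):
  0.3001·V_1 - 0.2778·V_2 - 0.02128·V_4 = 0.012
  0.2806·V_2 - 0.2778·V_1 = 0
  0.003467·V_3 - 0.0001333·V_4 = 0.04
  0.02143·V_4 - 0.02128·V_1 - 0.0001333·V_3 = 0
Solving these 4 simultaneous equations (Gaussian elimination) gives:
  V_1 = 3.474 V, V_2 = 3.44 V, V_3 = 11.67 V, V_4 = 3.523 V
Part 1:
  Read off the nodal solution: V_1 = 3.474 V
Part 2:
  I_R5 = (V_0 - V_3)/R5 = (12 - 11.67)/300 = 0.001087 A
  Magnitude: I_R5 = 0.001087 A
Part 3:
  I_R7 = (V_2 - V_5)/R7 = (3.44 - 0)/360 = 0.009556 A
  P_R7 = I_R7² × R7 = (0.009556)² × 360 = 0.03287 W
Part 4:
  Power in each resistor, P = (ΔV)²/R:
    P_R1 = (12 - 3.474)²/1000 = 0.07269 W
    P_R2 = (3.474 - 3.44)²/3.6 = 0.0003287 W
    P_R3 = (11.67 - 3.523)²/7500 = 0.008859 W
    P_R4 = (3.523 - 0)²/62000 = 0.0002002 W
    P_R5 = (12 - 11.67)²/300 = 0.0003544 W
    P_R6 = (3.474 - 3.523)²/47 = 0.00004986 W
    P_R7 = (3.44 - 0)²/360 = 0.03287 W
  P_total = P_R1 + P_R2 + P_R3 + P_R4 + P_R5 + P_R6 + P_R7 = 0.1153 W

Final answers:
1. V_1 = 3.474 V
2. I_R5 = 0.001087 A
3. P_R7 = 0.03287 W
4. P_total = 0.1153 W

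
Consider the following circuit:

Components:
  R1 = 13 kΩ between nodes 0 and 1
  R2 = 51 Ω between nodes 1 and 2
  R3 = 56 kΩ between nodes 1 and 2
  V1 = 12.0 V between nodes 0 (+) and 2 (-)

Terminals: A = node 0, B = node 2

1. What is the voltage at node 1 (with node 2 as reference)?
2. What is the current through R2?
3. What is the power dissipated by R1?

Nodal analysis, taking node 2 as the 0 V reference.
Source V1 fixes V_0 = 12 V.
KCL at each unknown node (sum of currents leaving = 0; resistances in Ω):
  Node 1: (V_1 - 12)/13000 + (V_1 - 0)/51 + (V_1 - 0)/56000 = 0
Collecting terms: 0.0197 × V_1 = 0.0009231  =>  V_1 = 0.04685 V
Part 1:
  Read off the nodal solution: V_1 = 0.04685 V
Part 2:
  I_R2 = (V_1 - V_2)/R2 = (0.04685 - 0)/51 = 0.0009186 A
  Magnitude: I_R2 = 0.0009186 A
Part 3:
  I_R1 = (V_0 - V_1)/R1 = (12 - 0.04685)/13000 = 0.0009195 A
  P_R1 = I_R1² × R1 = (0.0009195)² × 13000 = 0.01099 W

Final answers:
1. V_1 = 0.04685 V
2. I_R2 = 0.0009186 A
3. P_R1 = 0.01099 W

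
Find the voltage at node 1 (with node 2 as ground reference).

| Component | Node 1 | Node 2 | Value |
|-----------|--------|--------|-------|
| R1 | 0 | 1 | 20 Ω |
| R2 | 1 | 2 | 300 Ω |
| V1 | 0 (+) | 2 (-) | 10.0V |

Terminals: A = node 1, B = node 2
Nodal analysis, taking node 2 as the 0 V reference.
Source V1 fixes V_0 = 10 V.
KCL at each unknown node (sum of currents leaving = 0; resistances in Ω):
  Node 1: (V_1 - 10)/20 + (V_1 - 0)/300 = 0
Collecting terms: 0.05333 × V_1 = 0.5  =>  V_1 = 9.375 V
The requested potential is V_1 = 9.375 V.

Final answer: V_1 = 9.375 V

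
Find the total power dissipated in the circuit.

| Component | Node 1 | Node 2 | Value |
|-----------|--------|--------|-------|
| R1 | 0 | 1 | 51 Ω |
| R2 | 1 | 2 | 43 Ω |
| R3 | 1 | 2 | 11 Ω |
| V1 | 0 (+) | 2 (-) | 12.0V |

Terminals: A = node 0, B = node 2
Nodal analysis, taking node 2 as the 0 V reference.
Source V1 fixes V_0 = 12 V.
KCL at each unknown node (sum of currents leaving = 0; resistances in Ω):
  Node 1: (V_1 - 12)/51 + (V_1 - 0)/43 + (V_1 - 0)/11 = 0
Collecting terms: 0.1338 × V_1 = 0.2353  =>  V_1 = 1.759 V
Power in each resistor, P = (ΔV)²/R:
  P_R1 = (12 - 1.759)²/51 = 2.056 W
  P_R2 = (1.759 - 0)²/43 = 0.07195 W
  P_R3 = (1.759 - 0)²/11 = 0.2813 W
P_total = P_R1 + P_R2 + P_R3 = 2.41 W

Final answer: 2.41 W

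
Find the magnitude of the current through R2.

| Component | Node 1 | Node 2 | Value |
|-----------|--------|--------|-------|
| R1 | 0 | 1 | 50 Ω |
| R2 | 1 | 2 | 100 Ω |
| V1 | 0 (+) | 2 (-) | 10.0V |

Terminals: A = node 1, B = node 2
Nodal analysis, taking node 2 as the 0 V reference.
Source V1 fixes V_0 = 10 V.
KCL at each unknown node (sum of currents leaving = 0; resistances in Ω):
  Node 1: (V_1 - 10)/50 + (V_1 - 0)/100 = 0
Collecting terms: 0.03 × V_1 = 0.2  =>  V_1 = 6.667 V
I_R2 = (V_1 - V_2)/R2 = (6.667 - 0)/100 = 0.06667 A
|I_R2| = 0.06667 A

Final answer: |I_R2| = 0.06667 A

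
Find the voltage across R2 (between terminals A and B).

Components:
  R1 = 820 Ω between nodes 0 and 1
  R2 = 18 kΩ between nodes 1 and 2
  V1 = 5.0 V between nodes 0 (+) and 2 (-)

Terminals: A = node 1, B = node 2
R1 and R2 are in series across V1 (node 0 → node 1 → node 2), and the output A–B is taken across R2, so this is a voltage divider.
Series current: I = V1/(R1 + R2) = 5/(820 + 18000) = 5/18820 = 0.0002657 A
V_R2 = I × R2 = V1 × R2/(R1 + R2) = 5 × 18000/18820 = 4.782 V

Final answer: 4.782 V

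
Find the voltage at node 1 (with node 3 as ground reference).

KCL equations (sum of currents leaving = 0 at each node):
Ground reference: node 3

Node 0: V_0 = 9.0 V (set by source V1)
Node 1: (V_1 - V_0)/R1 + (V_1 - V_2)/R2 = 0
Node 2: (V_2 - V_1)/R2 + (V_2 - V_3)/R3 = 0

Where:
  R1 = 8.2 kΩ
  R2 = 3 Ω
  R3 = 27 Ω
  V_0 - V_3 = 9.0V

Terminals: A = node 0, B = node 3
Nodal analysis, taking node 3 as the 0 V reference.
Source V1 fixes V_0 = 9 V.
KCL at each unknown node (sum of currents leaving = 0; resistances in Ω):
  Node 1: (V_1 - 9)/8200 + (V_1 - V_2)/3 = 0
  Node 2: (V_2 - V_1)/3 + (V_2 - 0)/27 = 0
Collecting terms (coefficients in siemens):
  0.3335·V_1 - 0.3333·V_2 = 0.001098
  0.3704·V_2 - 0.3333·V_1 = 0
Determinant D = (0.3335)(0.3704) - (-0.3333)(-0.3333) = 0.01239
V_1 = [(0.001098)(0.3704) - (-0.3333)(0)]/D = 0.03281 V
V_2 = [(0.3335)(0) - (0.001098)(-0.3333)]/D = 0.02953 V
The requested potential is V_1 = 0.03281 V.

Final answer: V_1 = 0.03281 V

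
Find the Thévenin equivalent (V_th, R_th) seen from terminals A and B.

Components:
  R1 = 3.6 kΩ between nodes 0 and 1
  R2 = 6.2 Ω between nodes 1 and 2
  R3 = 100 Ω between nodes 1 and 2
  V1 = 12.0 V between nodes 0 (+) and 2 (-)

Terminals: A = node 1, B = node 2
Step 1 — V_th is the open-circuit voltage V_A - V_B (nothing connected across the terminals).
Nodal analysis, taking node 2 as the 0 V reference.
Source V1 fixes V_0 = 12 V.
KCL at each unknown node (sum of currents leaving = 0; resistances in Ω):
  Node 1: (V_1 - 12)/3600 + (V_1 - 0)/6.2 + (V_1 - 0)/100 = 0
Collecting terms: 0.1716 × V_1 = 0.003333  =>  V_1 = 0.01943 V
V_th = V_1 - V_2 = 0.01943 - 0 = 0.01943 V
Step 2 — R_th: zero the source — replace V1 by a short circuit (node 2 merges into node 0) — and find the resistance seen between A (node 1) and B (node 0).
Reduce the network between node 1 (A) and node 0 (B) by series/parallel combination:
  Rp1 = R1 ‖ R2 ‖ R3 (parallel, all between nodes 0 and 1) = 1/(1/3600 + 1/6.2 + 1/100) = 5.829 Ω
R_th = 5.829 Ω

Final answer: V_th = 0.01943 V, R_th = 5.829 Ω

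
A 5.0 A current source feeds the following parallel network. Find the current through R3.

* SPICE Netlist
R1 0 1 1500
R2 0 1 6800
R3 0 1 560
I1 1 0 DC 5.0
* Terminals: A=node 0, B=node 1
All resistors sit directly between nodes 0 and 1, so they are in parallel and share one voltage V; the full source current 5 A splits among them.
1/R_par = 1/1500 + 1/6800 + 1/560 = 0.002599 S  =>  R_par = 384.7 Ω
V = I × R_par = 5 × 384.7 = 1923 V
I_R3 = V/R3 = 1923/560 = 3.435 A

Final answer: 3.435 A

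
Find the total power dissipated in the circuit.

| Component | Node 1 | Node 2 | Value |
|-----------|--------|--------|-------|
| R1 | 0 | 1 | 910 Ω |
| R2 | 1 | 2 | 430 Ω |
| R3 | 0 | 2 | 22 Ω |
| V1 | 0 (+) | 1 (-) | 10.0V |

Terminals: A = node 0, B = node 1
Nodal analysis, taking node 1 as the 0 V reference.
Source V1 fixes V_0 = 10 V.
KCL at each unknown node (sum of currents leaving = 0; resistances in Ω):
  Node 2: (V_2 - 0)/430 + (V_2 - 10)/22 = 0
Collecting terms: 0.04778 × V_2 = 0.4545  =>  V_2 = 9.513 V
Power in each resistor, P = (ΔV)²/R:
  P_R1 = (10 - 0)²/910 = 0.1099 W
  P_R2 = (0 - 9.513)²/430 = 0.2105 W
  P_R3 = (10 - 9.513)²/22 = 0.01077 W
P_total = P_R1 + P_R2 + P_R3 = 0.3311 W

Final answer: 0.3311 W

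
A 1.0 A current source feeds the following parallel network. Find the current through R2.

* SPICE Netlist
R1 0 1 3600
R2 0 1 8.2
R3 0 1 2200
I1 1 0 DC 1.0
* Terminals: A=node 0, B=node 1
All resistors sit directly between nodes 0 and 1, so they are in parallel and share one voltage V; the full source current 1 A splits among them.
1/R_par = 1/3600 + 1/8.2 + 1/2200 = 0.1227 S  =>  R_par = 8.151 Ω
V = I × R_par = 1 × 8.151 = 8.151 V
I_R2 = V/R2 = 8.151/8.2 = 0.994 A

Final answer: 0.994 A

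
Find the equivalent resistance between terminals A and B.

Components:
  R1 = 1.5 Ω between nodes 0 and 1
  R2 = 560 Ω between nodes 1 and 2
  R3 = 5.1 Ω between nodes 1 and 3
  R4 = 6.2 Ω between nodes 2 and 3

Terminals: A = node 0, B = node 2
Reduce the network between node 0 (A) and node 2 (B) by series/parallel combination:
  Rs1 = R3 + R4 (series, joined only at node 3) = 5.1 + 6.2 = 11.3 Ω
  Rp1 = R2 ‖ Rs1 (parallel, both between nodes 1 and 2) = 1/(1/560 + 1/11.3) = 11.08 Ω
  Rs2 = R1 + Rp1 (series, joined only at node 1) = 1.5 + 11.08 = 12.58 Ω
R_eq = 12.58 Ω

Final answer: 12.58 Ω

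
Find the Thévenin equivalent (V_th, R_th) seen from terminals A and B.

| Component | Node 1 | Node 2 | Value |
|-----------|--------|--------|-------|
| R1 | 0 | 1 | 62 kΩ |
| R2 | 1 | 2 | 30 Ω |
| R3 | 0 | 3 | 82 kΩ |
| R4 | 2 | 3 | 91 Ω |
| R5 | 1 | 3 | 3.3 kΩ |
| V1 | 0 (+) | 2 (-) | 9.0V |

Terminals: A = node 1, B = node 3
Step 1 — V_th is the open-circuit voltage V_A - V_B (nothing connected across the terminals).
Nodal analysis, taking node 2 as the 0 V reference.
Source V1 fixes V_0 = 9 V.
KCL at each unknown node (sum of currents leaving = 0; resistances in Ω):
  Node 1: (V_1 - 9)/62000 + (V_1 - 0)/30 + (V_1 - V_3)/3300 = 0
  Node 3: (V_3 - 9)/82000 + (V_3 - 0)/91 + (V_3 - V_1)/3300 = 0
Collecting terms (coefficients in siemens):
  0.03365·V_1 - 0.000303·V_3 = 0.0001452
  0.0113·V_3 - 0.000303·V_1 = 0.0001098
Determinant D = (0.03365)(0.0113) - (-0.000303)(-0.000303) = 0.0003803
V_1 = [(0.0001452)(0.0113) - (-0.000303)(0.0001098)]/D = 0.004402 V
V_3 = [(0.03365)(0.0001098) - (0.0001452)(-0.000303)]/D = 0.009827 V
V_th = V_1 - V_3 = 0.004402 - 0.009827 = -0.005425 V
Step 2 — R_th: zero the source — replace V1 by a short circuit (node 2 merges into node 0) — and find the resistance seen between A (node 1) and B (node 3).
Reduce the network between node 1 (A) and node 3 (B) by series/parallel combination:
  Rp1 = R1 ‖ R2 (parallel, both between nodes 0 and 1) = 1/(1/62000 + 1/30) = 29.99 Ω
  Rp2 = R3 ‖ R4 (parallel, both between nodes 0 and 3) = 1/(1/82000 + 1/91) = 90.9 Ω
  Rs1 = Rp1 + Rp2 (series, joined only at node 0) = 29.99 + 90.9 = 120.9 Ω
  Rp3 = R5 ‖ Rs1 (parallel, both between nodes 1 and 3) = 1/(1/3300 + 1/120.9) = 116.6 Ω
R_th = 116.6 Ω

Final answer: V_th = -0.005425 V, R_th = 116.6 Ω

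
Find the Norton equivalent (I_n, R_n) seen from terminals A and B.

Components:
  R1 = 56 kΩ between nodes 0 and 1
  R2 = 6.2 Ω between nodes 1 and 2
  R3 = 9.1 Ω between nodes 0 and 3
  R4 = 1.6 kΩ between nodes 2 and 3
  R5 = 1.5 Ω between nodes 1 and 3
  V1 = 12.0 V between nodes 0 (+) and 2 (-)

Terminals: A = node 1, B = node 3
Find the Thévenin equivalent first; then I_n = V_th/R_th and R_n = R_th.
Step 1 — V_th is the open-circuit voltage V_A - V_B (nothing connected across the terminals).
Nodal analysis, taking node 2 as the 0 V reference.
Source V1 fixes V_0 = 12 V.
KCL at each unknown node (sum of currents leaving = 0; resistances in Ω):
  Node 1: (V_1 - 12)/56000 + (V_1 - 0)/6.2 + (V_1 - V_3)/1.5 = 0
  Node 3: (V_3 - 12)/9.1 + (V_3 - 0)/1600 + (V_3 - V_1)/1.5 = 0
Collecting terms (coefficients in siemens):
  0.828·V_1 - 0.6667·V_3 = 0.0002143
  0.7772·V_3 - 0.6667·V_1 = 1.319
Determinant D = (0.828)(0.7772) - (-0.6667)(-0.6667) = 0.199
V_1 = [(0.0002143)(0.7772) - (-0.6667)(1.319)]/D = 4.418 V
V_3 = [(0.828)(1.319) - (0.0002143)(-0.6667)]/D = 5.486 V
V_th = V_1 - V_3 = 4.418 - 5.486 = -1.069 V
Step 2 — R_th: zero the source — replace V1 by a short circuit (node 2 merges into node 0) — and find the resistance seen between A (node 1) and B (node 3).
Reduce the network between node 1 (A) and node 3 (B) by series/parallel combination:
  Rp1 = R1 ‖ R2 (parallel, both between nodes 0 and 1) = 1/(1/56000 + 1/6.2) = 6.199 Ω
  Rp2 = R3 ‖ R4 (parallel, both between nodes 0 and 3) = 1/(1/9.1 + 1/1600) = 9.049 Ω
  Rs1 = Rp1 + Rp2 (series, joined only at node 0) = 6.199 + 9.049 = 15.25 Ω
  Rp3 = R5 ‖ Rs1 (parallel, both between nodes 1 and 3) = 1/(1/1.5 + 1/15.25) = 1.366 Ω
R_th = 1.366 Ω
I_n = V_th/R_th = -1.069/1.366 = -0.7825 A, and R_n = R_th = 1.366 Ω

Final answer: I_n = -0.7825 A, R_n = 1.366 Ω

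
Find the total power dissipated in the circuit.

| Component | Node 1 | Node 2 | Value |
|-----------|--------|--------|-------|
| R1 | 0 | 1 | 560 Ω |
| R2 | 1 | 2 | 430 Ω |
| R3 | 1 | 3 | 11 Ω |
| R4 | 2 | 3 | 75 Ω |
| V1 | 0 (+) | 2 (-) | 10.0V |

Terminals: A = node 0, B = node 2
Nodal analysis, taking node 2 as the 0 V reference.
Source V1 fixes V_0 = 10 V.
KCL at each unknown node (sum of currents leaving = 0; resistances in Ω):
  Node 1: (V_1 - 10)/560 + (V_1 - 0)/430 + (V_1 - V_3)/11 = 0
  Node 3: (V_3 - V_1)/11 + (V_3 - 0)/75 = 0
Collecting terms (coefficients in siemens):
  0.09502·V_1 - 0.09091·V_3 = 0.01786
  0.1042·V_3 - 0.09091·V_1 = 0
Determinant D = (0.09502)(0.1042) - (-0.09091)(-0.09091) = 0.001641
V_1 = [(0.01786)(0.1042) - (-0.09091)(0)]/D = 1.135 V
V_3 = [(0.09502)(0) - (0.01786)(-0.09091)]/D = 0.9894 V
Power in each resistor, P = (ΔV)²/R:
  P_R1 = (10 - 1.135)²/560 = 0.1403 W
  P_R2 = (1.135 - 0)²/430 = 0.002994 W
  P_R3 = (1.135 - 0.9894)²/11 = 0.001914 W
  P_R4 = (0 - 0.9894)²/75 = 0.01305 W
P_total = P_R1 + P_R2 + P_R3 + P_R4 = 0.1583 W

Final answer: 0.1583 W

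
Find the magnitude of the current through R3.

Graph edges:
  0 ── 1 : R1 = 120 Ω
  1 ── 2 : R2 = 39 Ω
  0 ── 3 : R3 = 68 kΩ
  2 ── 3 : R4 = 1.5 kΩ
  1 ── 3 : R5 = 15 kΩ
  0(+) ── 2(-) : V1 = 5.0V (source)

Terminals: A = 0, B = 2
Nodal analysis, taking node 2 as the 0 V reference.
Source V1 fixes V_0 = 5 V.
KCL at each unknown node (sum of currents leaving = 0; resistances in Ω):
  Node 1: (V_1 - 5)/120 + (V_1 - 0)/39 + (V_1 - V_3)/15000 = 0
  Node 3: (V_3 - 5)/68000 + (V_3 - 0)/1500 + (V_3 - V_1)/15000 = 0
Collecting terms (coefficients in siemens):
  0.03404·V_1 - 0.00006667·V_3 = 0.04167
  0.000748·V_3 - 0.00006667·V_1 = 0.00007353
Determinant D = (0.03404)(0.000748) - (-0.00006667)(-0.00006667) = 0.00002546
V_1 = [(0.04167)(0.000748) - (-0.00006667)(0.00007353)]/D = 1.224 V
V_3 = [(0.03404)(0.00007353) - (0.04167)(-0.00006667)]/D = 0.2074 V
I_R3 = (V_0 - V_3)/R3 = (5 - 0.2074)/68000 = 0.00007048 A
|I_R3| = 0.00007048 A

Final answer: |I_R3| = 7.048e-05 A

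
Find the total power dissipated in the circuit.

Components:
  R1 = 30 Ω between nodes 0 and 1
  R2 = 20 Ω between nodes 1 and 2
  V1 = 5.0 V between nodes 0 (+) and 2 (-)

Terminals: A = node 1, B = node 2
Nodal analysis, taking node 2 as the 0 V reference.
Source V1 fixes V_0 = 5 V.
KCL at each unknown node (sum of currents leaving = 0; resistances in Ω):
  Node 1: (V_1 - 5)/30 + (V_1 - 0)/20 = 0
Collecting terms: 0.08333 × V_1 = 0.1667  =>  V_1 = 2 V
Power in each resistor, P = (ΔV)²/R:
  P_R1 = (5 - 2)²/30 = 0.3 W
  P_R2 = (2 - 0)²/20 = 0.2 W
P_total = P_R1 + P_R2 = 0.5 W

Final answer: 0.5 W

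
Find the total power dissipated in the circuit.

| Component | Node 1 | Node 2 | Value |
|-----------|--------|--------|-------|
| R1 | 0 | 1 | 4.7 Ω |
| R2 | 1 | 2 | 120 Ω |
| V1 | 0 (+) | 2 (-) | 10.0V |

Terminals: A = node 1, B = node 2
Nodal analysis, taking node 2 as the 0 V reference.
Source V1 fixes V_0 = 10 V.
KCL at each unknown node (sum of currents leaving = 0; resistances in Ω):
  Node 1: (V_1 - 10)/4.7 + (V_1 - 0)/120 = 0
Collecting terms: 0.2211 × V_1 = 2.128  =>  V_1 = 9.623 V
Power in each resistor, P = (ΔV)²/R:
  P_R1 = (10 - 9.623)²/4.7 = 0.03022 W
  P_R2 = (9.623 - 0)²/120 = 0.7717 W
P_total = P_R1 + P_R2 = 0.8019 W

Final answer: 0.8019 W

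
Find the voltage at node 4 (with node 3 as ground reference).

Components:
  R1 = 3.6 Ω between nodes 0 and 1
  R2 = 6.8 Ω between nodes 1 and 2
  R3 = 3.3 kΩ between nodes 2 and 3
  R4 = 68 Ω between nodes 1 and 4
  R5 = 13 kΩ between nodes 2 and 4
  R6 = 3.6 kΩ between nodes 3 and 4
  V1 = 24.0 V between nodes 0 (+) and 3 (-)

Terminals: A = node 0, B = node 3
Nodal analysis, taking node 3 as the 0 V reference.
Source V1 fixes V_0 = 24 V.
KCL at each unknown node (sum of currents leaving = 0; resistances in Ω):
  Node 1: (V_1 - 24)/3.6 + (V_1 - V_2)/6.8 + (V_1 - V_4)/68 = 0
  Node 2: (V_2 - V_1)/6.8 + (V_2 - 0)/3300 + (V_2 - V_4)/13000 = 0
  Node 4: (V_4 - V_1)/68 + (V_4 - V_2)/13000 + (V_4 - 0)/3600 = 0
Collecting terms (coefficients in siemens):
  0.4395·V_1 - 0.1471·V_2 - 0.01471·V_4 = 6.667
  0.1474·V_2 - 0.1471·V_1 - 0.00007692·V_4 = 0
  0.01506·V_4 - 0.01471·V_1 - 0.00007692·V_2 = 0
Solving these 3 simultaneous equations (Gaussian elimination) gives:
  V_1 = 23.95 V, V_2 = 23.9 V, V_4 = 23.51 V
The requested potential is V_4 = 23.51 V.

Final answer: V_4 = 23.51 V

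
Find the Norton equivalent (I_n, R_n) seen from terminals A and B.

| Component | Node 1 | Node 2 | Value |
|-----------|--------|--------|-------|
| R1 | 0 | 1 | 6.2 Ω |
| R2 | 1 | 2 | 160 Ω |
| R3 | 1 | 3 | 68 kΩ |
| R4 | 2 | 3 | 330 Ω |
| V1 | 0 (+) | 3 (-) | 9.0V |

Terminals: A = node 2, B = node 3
Find the Thévenin equivalent first; then I_n = V_th/R_th and R_n = R_th.
Step 1 — V_th is the open-circuit voltage V_A - V_B (nothing connected across the terminals).
Nodal analysis, taking node 3 as the 0 V reference.
Source V1 fixes V_0 = 9 V.
KCL at each unknown node (sum of currents leaving = 0; resistances in Ω):
  Node 1: (V_1 - 9)/6.2 + (V_1 - V_2)/160 + (V_1 - 0)/68000 = 0
  Node 2: (V_2 - V_1)/160 + (V_2 - 0)/330 = 0
Collecting terms (coefficients in siemens):
  0.1676·V_1 - 0.00625·V_2 = 1.452
  0.00928·V_2 - 0.00625·V_1 = 0
Determinant D = (0.1676)(0.00928) - (-0.00625)(-0.00625) = 0.001516
V_1 = [(1.452)(0.00928) - (-0.00625)(0)]/D = 8.887 V
V_2 = [(0.1676)(0) - (1.452)(-0.00625)]/D = 5.985 V
V_th = V_2 - V_3 = 5.985 - 0 = 5.985 V
Step 2 — R_th: zero the source — replace V1 by a short circuit (node 3 merges into node 0) — and find the resistance seen between A (node 2) and B (node 0).
Reduce the network between node 2 (A) and node 0 (B) by series/parallel combination:
  Rp1 = R1 ‖ R3 (parallel, both between nodes 0 and 1) = 1/(1/6.2 + 1/68000) = 6.199 Ω
  Rs1 = R2 + Rp1 (series, joined only at node 1) = 160 + 6.199 = 166.2 Ω
  Rp2 = R4 ‖ Rs1 (parallel, both between nodes 0 and 2) = 1/(1/330 + 1/166.2) = 110.5 Ω
R_th = 110.5 Ω
I_n = V_th/R_th = 5.985/110.5 = 0.05415 A, and R_n = R_th = 110.5 Ω

Final answer: I_n = 0.05415 A, R_n = 110.5 Ω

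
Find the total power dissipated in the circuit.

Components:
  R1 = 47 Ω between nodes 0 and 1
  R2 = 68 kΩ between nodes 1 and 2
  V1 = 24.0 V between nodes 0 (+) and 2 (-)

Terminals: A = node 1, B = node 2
Nodal analysis, taking node 2 as the 0 V reference.
Source V1 fixes V_0 = 24 V.
KCL at each unknown node (sum of currents leaving = 0; resistances in Ω):
  Node 1: (V_1 - 24)/47 + (V_1 - 0)/68000 = 0
Collecting terms: 0.02129 × V_1 = 0.5106  =>  V_1 = 23.98 V
Power in each resistor, P = (ΔV)²/R:
  P_R1 = (24 - 23.98)²/47 = 0.000005847 W
  P_R2 = (23.98 - 0)²/68000 = 0.008459 W
P_total = P_R1 + P_R2 = 0.008465 W

Final answer: 0.008465 W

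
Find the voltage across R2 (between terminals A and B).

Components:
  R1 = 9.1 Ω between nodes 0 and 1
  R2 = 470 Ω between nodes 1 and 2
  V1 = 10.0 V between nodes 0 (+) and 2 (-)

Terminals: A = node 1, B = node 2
R1 and R2 are in series across V1 (node 0 → node 1 → node 2), and the output A–B is taken across R2, so this is a voltage divider.
Series current: I = V1/(R1 + R2) = 10/(9.1 + 470) = 10/479.1 = 0.02087 A
V_R2 = I × R2 = V1 × R2/(R1 + R2) = 10 × 470/479.1 = 9.81 V

Final answer: 9.81 V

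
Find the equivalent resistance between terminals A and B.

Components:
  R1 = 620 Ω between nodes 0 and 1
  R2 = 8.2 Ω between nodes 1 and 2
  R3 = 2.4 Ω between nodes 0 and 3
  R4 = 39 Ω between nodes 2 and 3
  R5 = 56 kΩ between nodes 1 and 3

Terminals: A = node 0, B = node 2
The network is not a plain series/parallel combination. Inject a 1 A test current into terminal A (node 0) and return it from terminal B (node 2); then R_eq = V_A / (1 A).
Nodal analysis, taking node 2 as the 0 V reference.
Current source I_test pushes 1 A into node 0 and draws it out of node 2.
KCL at each unknown node (sum of currents leaving = 0; resistances in Ω):
  Node 0: (V_0 - V_1)/620 + (V_0 - V_3)/2.4 - 1 = 0
  Node 1: (V_1 - V_0)/620 + (V_1 - 0)/8.2 + (V_1 - V_3)/56000 = 0
  Node 3: (V_3 - V_0)/2.4 + (V_3 - V_1)/56000 + (V_3 - 0)/39 = 0
Collecting terms (coefficients in siemens):
  0.4183·V_0 - 0.001613·V_1 - 0.4167·V_3 = 1
  0.1236·V_1 - 0.001613·V_0 - 0.00001786·V_3 = 0
  0.4423·V_3 - 0.4167·V_0 - 0.00001786·V_1 = 0
Solving these 3 simultaneous equations (Gaussian elimination) gives:
  V_0 = 38.82 V, V_1 = 0.5119 V, V_3 = 36.57 V
R_eq = V_0 / 1 A = 38.82 Ω

Final answer: 38.82 Ω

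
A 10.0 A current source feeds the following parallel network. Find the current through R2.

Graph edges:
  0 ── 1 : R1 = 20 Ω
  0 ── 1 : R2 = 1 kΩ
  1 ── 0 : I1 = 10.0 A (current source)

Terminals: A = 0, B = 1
All resistors sit directly between nodes 0 and 1, so they are in parallel and share one voltage V; the full source current 10 A splits among them.
1/R_par = 1/20 + 1/1000 = 0.051 S  =>  R_par = 19.61 Ω
V = I × R_par = 10 × 19.61 = 196.1 V
I_R2 = V/R2 = 196.1/1000 = 0.1961 A

Final answer: 0.1961 A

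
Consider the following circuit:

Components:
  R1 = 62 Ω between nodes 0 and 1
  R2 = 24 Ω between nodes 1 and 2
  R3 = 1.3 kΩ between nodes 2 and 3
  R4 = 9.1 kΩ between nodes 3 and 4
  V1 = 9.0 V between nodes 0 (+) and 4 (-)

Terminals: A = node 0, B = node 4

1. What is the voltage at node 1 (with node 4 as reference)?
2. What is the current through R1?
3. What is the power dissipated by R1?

Nodal analysis, taking node 4 as the 0 V reference.
Source V1 fixes V_0 = 9 V.
KCL at each unknown node (sum of currents leaving = 0; resistances in Ω):
  Node 1: (V_1 - 9)/62 + (V_1 - V_2)/24 = 0
  Node 2: (V_2 - V_1)/24 + (V_2 - V_3)/1300 = 0
  Node 3: (V_3 - V_2)/1300 + (V_3 - 0)/9100 = 0
Collecting terms (coefficients in siemens):
  0.0578·V_1 - 0.04167·V_2 = 0.1452
  0.04244·V_2 - 0.04167·V_1 - 0.0007692·V_3 = 0
  0.0008791·V_3 - 0.0007692·V_2 = 0
Solving these 3 simultaneous equations (Gaussian elimination) gives:
  V_1 = 8.947 V, V_2 = 8.926 V, V_3 = 7.81 V
Part 1:
  Read off the nodal solution: V_1 = 8.947 V
Part 2:
  I_R1 = (V_0 - V_1)/R1 = (9 - 8.947)/62 = 0.0008583 A
  Magnitude: I_R1 = 0.0008583 A
Part 3:
  I_R1 = (V_0 - V_1)/R1 = (9 - 8.947)/62 = 0.0008583 A
  P_R1 = I_R1² × R1 = (0.0008583)² × 62 = 0.00004567 W

Final answers:
1. V_1 = 8.947 V
2. I_R1 = 0.0008583 A
3. P_R1 = 4.567e-05 W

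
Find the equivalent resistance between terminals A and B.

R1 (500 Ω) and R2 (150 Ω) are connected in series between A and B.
Reduce the network between node 0 (A) and node 2 (B) by series/parallel combination:
  Rs1 = R1 + R2 (series, joined only at node 1) = 500 + 150 = 650 Ω
R_eq = 650 Ω

Final answer: 650 Ω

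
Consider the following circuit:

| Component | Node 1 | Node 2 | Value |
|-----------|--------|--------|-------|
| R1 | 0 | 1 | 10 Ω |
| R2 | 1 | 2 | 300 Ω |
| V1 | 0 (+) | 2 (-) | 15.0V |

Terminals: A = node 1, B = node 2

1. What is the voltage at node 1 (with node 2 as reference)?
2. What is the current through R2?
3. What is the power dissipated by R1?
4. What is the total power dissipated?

Nodal analysis, taking node 2 as the 0 V reference.
Source V1 fixes V_0 = 15 V.
KCL at each unknown node (sum of currents leaving = 0; resistances in Ω):
  Node 1: (V_1 - 15)/10 + (V_1 - 0)/300 = 0
Collecting terms: 0.1033 × V_1 = 1.5  =>  V_1 = 14.52 V
Part 1:
  Read off the nodal solution: V_1 = 14.52 V
Part 2:
  I_R2 = (V_1 - V_2)/R2 = (14.52 - 0)/300 = 0.04839 A
  Magnitude: I_R2 = 0.04839 A
Part 3:
  I_R1 = (V_0 - V_1)/R1 = (15 - 14.52)/10 = 0.04839 A
  P_R1 = I_R1² × R1 = (0.04839)² × 10 = 0.02341 W
Part 4:
  Power in each resistor, P = (ΔV)²/R:
    P_R1 = (15 - 14.52)²/10 = 0.02341 W
    P_R2 = (14.52 - 0)²/300 = 0.7024 W
  P_total = P_R1 + P_R2 = 0.7258 W

Final answers:
1. V_1 = 14.52 V
2. I_R2 = 0.04839 A
3. P_R1 = 0.02341 W
4. P_total = 0.7258 W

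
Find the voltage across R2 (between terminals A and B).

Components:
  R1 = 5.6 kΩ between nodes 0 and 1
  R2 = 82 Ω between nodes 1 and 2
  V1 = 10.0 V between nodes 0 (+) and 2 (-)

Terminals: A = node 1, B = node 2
R1 and R2 are in series across V1 (node 0 → node 1 → node 2), and the output A–B is taken across R2, so this is a voltage divider.
Series current: I = V1/(R1 + R2) = 10/(5600 + 82) = 10/5682 = 0.00176 A
V_R2 = I × R2 = V1 × R2/(R1 + R2) = 10 × 82/5682 = 0.1443 V

Final answer: 0.1443 V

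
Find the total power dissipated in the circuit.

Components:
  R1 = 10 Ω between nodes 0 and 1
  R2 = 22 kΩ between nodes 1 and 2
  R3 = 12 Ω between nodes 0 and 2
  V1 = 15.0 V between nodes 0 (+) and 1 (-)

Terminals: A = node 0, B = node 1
Nodal analysis, taking node 1 as the 0 V reference.
Source V1 fixes V_0 = 15 V.
KCL at each unknown node (sum of currents leaving = 0; resistances in Ω):
  Node 2: (V_2 - 0)/22000 + (V_2 - 15)/12 = 0
Collecting terms: 0.08338 × V_2 = 1.25  =>  V_2 = 14.99 V
Power in each resistor, P = (ΔV)²/R:
  P_R1 = (15 - 0)²/10 = 22.5 W
  P_R2 = (0 - 14.99)²/22000 = 0.01022 W
  P_R3 = (15 - 14.99)²/12 = 0.000005572 W
P_total = P_R1 + P_R2 + P_R3 = 22.51 W

Final answer: 22.51 W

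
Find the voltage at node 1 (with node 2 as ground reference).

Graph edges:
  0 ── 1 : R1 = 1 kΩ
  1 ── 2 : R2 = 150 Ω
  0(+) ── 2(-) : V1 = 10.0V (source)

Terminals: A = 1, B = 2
Nodal analysis, taking node 2 as the 0 V reference.
Source V1 fixes V_0 = 10 V.
KCL at each unknown node (sum of currents leaving = 0; resistances in Ω):
  Node 1: (V_1 - 10)/1000 + (V_1 - 0)/150 = 0
Collecting terms: 0.007667 × V_1 = 0.01  =>  V_1 = 1.304 V
The requested potential is V_1 = 1.304 V.

Final answer: V_1 = 1.304 V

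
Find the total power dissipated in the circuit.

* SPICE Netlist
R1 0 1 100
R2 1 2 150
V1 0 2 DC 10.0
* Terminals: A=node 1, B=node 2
Nodal analysis, taking node 2 as the 0 V reference.
Source V1 fixes V_0 = 10 V.
KCL at each unknown node (sum of currents leaving = 0; resistances in Ω):
  Node 1: (V_1 - 10)/100 + (V_1 - 0)/150 = 0
Collecting terms: 0.01667 × V_1 = 0.1  =>  V_1 = 6 V
Power in each resistor, P = (ΔV)²/R:
  P_R1 = (10 - 6)²/100 = 0.16 W
  P_R2 = (6 - 0)²/150 = 0.24 W
P_total = P_R1 + P_R2 = 0.4 W

Final answer: 0.4 W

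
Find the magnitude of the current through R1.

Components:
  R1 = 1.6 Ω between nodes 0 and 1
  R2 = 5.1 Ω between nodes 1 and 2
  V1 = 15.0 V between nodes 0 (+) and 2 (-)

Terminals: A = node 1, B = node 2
Nodal analysis, taking node 2 as the 0 V reference.
Source V1 fixes V_0 = 15 V.
KCL at each unknown node (sum of currents leaving = 0; resistances in Ω):
  Node 1: (V_1 - 15)/1.6 + (V_1 - 0)/5.1 = 0
Collecting terms: 0.8211 × V_1 = 9.375  =>  V_1 = 11.42 V
I_R1 = (V_0 - V_1)/R1 = (15 - 11.42)/1.6 = 2.239 A
|I_R1| = 2.239 A

Final answer: |I_R1| = 2.239 A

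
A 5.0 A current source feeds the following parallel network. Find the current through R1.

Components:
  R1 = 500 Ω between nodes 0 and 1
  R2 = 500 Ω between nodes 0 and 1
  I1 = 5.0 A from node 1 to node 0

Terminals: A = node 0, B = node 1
All resistors sit directly between nodes 0 and 1, so they are in parallel and share one voltage V; the full source current 5 A splits among them.
1/R_par = 1/500 + 1/500 = 0.004 S  =>  R_par = 250 Ω
V = I × R_par = 5 × 250 = 1250 V
I_R1 = V/R1 = 1250/500 = 2.5 A

Final answer: 2.5 A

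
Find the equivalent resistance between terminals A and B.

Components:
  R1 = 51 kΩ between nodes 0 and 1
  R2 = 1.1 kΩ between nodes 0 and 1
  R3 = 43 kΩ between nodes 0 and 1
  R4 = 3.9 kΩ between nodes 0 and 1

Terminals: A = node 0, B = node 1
Reduce the network between node 0 (A) and node 1 (B) by series/parallel combination:
  Rp1 = R1 ‖ R2 ‖ R3 ‖ R4 (parallel, all between nodes 0 and 1) = 1/(1/51000 + 1/1100 + 1/43000 + 1/3900) = 827.6 Ω
R_eq = 827.6 Ω

Final answer: 827.6 Ω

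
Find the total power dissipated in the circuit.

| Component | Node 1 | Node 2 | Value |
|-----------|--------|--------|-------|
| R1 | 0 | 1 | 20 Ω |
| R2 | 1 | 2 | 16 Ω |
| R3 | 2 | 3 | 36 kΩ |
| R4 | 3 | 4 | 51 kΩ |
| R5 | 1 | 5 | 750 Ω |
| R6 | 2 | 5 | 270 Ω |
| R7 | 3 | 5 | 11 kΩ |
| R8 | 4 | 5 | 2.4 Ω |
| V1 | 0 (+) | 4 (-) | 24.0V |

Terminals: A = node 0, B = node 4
Nodal analysis, taking node 4 as the 0 V reference.
Source V1 fixes V_0 = 24 V.
KCL at each unknown node (sum of currents leaving = 0; resistances in Ω):
  Node 1: (V_1 - 24)/20 + (V_1 - V_2)/16 + (V_1 - V_5)/750 = 0
  Node 2: (V_2 - V_1)/16 + (V_2 - V_3)/36000 + (V_2 - V_5)/270 = 0
  Node 3: (V_3 - V_2)/36000 + (V_3 - 0)/51000 + (V_3 - V_5)/11000 = 0
  Node 5: (V_5 - V_1)/750 + (V_5 - V_2)/270 + (V_5 - V_3)/11000 + (V_5 - 0)/2.4 = 0
Collecting terms (coefficients in siemens):
  0.1138·V_1 - 0.0625·V_2 - 0.001333·V_5 = 1.2
  0.06623·V_2 - 0.0625·V_1 - 0.00002778·V_3 - 0.003704·V_5 = 0
  0.0001383·V_3 - 0.00002778·V_2 - 0.00009091·V_5 = 0
  0.4218·V_5 - 0.001333·V_1 - 0.003704·V_2 - 0.00009091·V_3 = 0
Solving these 4 simultaneous equations (Gaussian elimination) gives:
  V_1 = 21.9 V, V_2 = 20.68 V, V_3 = 4.32 V, V_5 = 0.2518 V
Power in each resistor, P = (ΔV)²/R:
  P_R1 = (24 - 21.9)²/20 = 0.2204 W
  P_R2 = (21.9 - 20.68)²/16 = 0.09272 W
  P_R3 = (20.68 - 4.32)²/36000 = 0.007437 W
  P_R4 = (4.32 - 0)²/51000 = 0.0003659 W
  P_R5 = (21.9 - 0.2518)²/750 = 0.6249 W
  P_R6 = (20.68 - 0.2518)²/270 = 1.546 W
  P_R7 = (4.32 - 0.2518)²/11000 = 0.001504 W
  P_R8 = (0 - 0.2518)²/2.4 = 0.02641 W
P_total = P_R1 + P_R2 + P_R3 + P_R4 + P_R5 + P_R6 + P_R7 + P_R8 = 2.52 W

Final answer: 2.52 W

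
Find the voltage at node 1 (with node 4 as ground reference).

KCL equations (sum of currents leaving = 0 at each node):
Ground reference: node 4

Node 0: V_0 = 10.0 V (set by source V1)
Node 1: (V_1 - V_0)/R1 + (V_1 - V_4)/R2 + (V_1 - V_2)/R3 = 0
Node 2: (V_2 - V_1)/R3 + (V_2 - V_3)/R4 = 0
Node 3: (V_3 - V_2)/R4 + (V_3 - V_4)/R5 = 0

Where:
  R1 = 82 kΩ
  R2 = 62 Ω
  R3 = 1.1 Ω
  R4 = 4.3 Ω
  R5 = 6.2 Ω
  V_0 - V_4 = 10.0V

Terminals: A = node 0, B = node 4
Nodal analysis, taking node 4 as the 0 V reference.
Source V1 fixes V_0 = 10 V.
KCL at each unknown node (sum of currents leaving = 0; resistances in Ω):
  Node 1: (V_1 - 10)/82000 + (V_1 - 0)/62 + (V_1 - V_2)/1.1 = 0
  Node 2: (V_2 - V_1)/1.1 + (V_2 - V_3)/4.3 = 0
  Node 3: (V_3 - V_2)/4.3 + (V_3 - 0)/6.2 = 0
Collecting terms (coefficients in siemens):
  0.9252·V_1 - 0.9091·V_2 = 0.000122
  1.142·V_2 - 0.9091·V_1 - 0.2326·V_3 = 0
  0.3938·V_3 - 0.2326·V_2 = 0
Solving these 3 simultaneous equations (Gaussian elimination) gives:
  V_1 = 0.001192 V, V_2 = 0.001079 V, V_3 = 0.0006369 V
The requested potential is V_1 = 0.001192 V.

Final answer: V_1 = 0.001192 V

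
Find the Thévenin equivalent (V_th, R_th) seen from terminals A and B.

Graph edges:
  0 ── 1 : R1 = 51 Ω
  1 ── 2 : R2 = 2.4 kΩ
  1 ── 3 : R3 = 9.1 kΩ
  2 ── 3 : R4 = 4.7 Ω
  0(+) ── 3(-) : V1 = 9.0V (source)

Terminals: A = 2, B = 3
Step 1 — V_th is the open-circuit voltage V_A - V_B (nothing connected across the terminals).
Nodal analysis, taking node 3 as the 0 V reference.
Source V1 fixes V_0 = 9 V.
KCL at each unknown node (sum of currents leaving = 0; resistances in Ω):
  Node 1: (V_1 - 9)/51 + (V_1 - V_2)/2400 + (V_1 - 0)/9100 = 0
  Node 2: (V_2 - V_1)/2400 + (V_2 - 0)/4.7 = 0
Collecting terms (coefficients in siemens):
  0.02013·V_1 - 0.0004167·V_2 = 0.1765
  0.2132·V_2 - 0.0004167·V_1 = 0
Determinant D = (0.02013)(0.2132) - (-0.0004167)(-0.0004167) = 0.004292
V_1 = [(0.1765)(0.2132) - (-0.0004167)(0)]/D = 8.765 V
V_2 = [(0.02013)(0) - (0.1765)(-0.0004167)]/D = 0.01713 V
V_th = V_2 - V_3 = 0.01713 - 0 = 0.01713 V
Step 2 — R_th: zero the source — replace V1 by a short circuit (node 3 merges into node 0) — and find the resistance seen between A (node 2) and B (node 0).
Reduce the network between node 2 (A) and node 0 (B) by series/parallel combination:
  Rp1 = R1 ‖ R3 (parallel, both between nodes 0 and 1) = 1/(1/51 + 1/9100) = 50.72 Ω
  Rs1 = R2 + Rp1 (series, joined only at node 1) = 2400 + 50.72 = 2451 Ω
  Rp2 = R4 ‖ Rs1 (parallel, both between nodes 0 and 2) = 1/(1/4.7 + 1/2451) = 4.691 Ω
R_th = 4.691 Ω

Final answer: V_th = 0.01713 V, R_th = 4.691 Ω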